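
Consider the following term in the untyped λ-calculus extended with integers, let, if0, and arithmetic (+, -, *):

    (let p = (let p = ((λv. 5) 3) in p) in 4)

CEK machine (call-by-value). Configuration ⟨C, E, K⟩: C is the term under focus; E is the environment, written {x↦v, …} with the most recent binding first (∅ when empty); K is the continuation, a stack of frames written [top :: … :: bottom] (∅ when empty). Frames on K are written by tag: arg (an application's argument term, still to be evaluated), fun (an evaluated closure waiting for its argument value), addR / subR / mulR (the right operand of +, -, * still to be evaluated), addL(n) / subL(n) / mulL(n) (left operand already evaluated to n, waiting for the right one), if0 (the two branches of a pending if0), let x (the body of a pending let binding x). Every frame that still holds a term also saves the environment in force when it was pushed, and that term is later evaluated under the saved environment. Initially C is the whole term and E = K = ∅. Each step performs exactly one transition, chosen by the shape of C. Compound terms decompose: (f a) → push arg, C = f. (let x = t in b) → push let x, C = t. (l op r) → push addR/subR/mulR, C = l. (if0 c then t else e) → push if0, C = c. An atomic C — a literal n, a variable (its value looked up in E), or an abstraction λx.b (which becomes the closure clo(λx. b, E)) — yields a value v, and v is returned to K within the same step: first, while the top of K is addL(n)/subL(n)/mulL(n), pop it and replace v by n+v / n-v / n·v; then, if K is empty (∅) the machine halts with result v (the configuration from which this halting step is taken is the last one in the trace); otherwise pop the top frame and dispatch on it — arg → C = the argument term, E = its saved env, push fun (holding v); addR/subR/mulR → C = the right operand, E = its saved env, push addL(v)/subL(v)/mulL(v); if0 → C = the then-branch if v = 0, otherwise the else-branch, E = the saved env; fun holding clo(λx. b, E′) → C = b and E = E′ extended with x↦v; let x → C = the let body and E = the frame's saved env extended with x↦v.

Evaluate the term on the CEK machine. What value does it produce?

0. ⟨C=(let p = (let p = ((λv. 5) 3) in p) in 4); E=∅; K=∅⟩
1. ⟨C=(let p = ((λv. 5) 3) in p); E=∅; K=[let p]⟩
2. ⟨C=((λv. 5) 3); E=∅; K=[let p :: let p]⟩
3. ⟨C=(λv. 5); E=∅; K=[arg :: let p :: let p]⟩
4. ⟨C=3; E=∅; K=[fun :: let p :: let p]⟩
5. ⟨C=5; E={v↦3}; K=[let p :: let p]⟩
6. ⟨C=p; E={p↦5}; K=[let p]⟩
7. ⟨C=4; E={p↦5}; K=∅⟩
→ final value 4

Answer: 4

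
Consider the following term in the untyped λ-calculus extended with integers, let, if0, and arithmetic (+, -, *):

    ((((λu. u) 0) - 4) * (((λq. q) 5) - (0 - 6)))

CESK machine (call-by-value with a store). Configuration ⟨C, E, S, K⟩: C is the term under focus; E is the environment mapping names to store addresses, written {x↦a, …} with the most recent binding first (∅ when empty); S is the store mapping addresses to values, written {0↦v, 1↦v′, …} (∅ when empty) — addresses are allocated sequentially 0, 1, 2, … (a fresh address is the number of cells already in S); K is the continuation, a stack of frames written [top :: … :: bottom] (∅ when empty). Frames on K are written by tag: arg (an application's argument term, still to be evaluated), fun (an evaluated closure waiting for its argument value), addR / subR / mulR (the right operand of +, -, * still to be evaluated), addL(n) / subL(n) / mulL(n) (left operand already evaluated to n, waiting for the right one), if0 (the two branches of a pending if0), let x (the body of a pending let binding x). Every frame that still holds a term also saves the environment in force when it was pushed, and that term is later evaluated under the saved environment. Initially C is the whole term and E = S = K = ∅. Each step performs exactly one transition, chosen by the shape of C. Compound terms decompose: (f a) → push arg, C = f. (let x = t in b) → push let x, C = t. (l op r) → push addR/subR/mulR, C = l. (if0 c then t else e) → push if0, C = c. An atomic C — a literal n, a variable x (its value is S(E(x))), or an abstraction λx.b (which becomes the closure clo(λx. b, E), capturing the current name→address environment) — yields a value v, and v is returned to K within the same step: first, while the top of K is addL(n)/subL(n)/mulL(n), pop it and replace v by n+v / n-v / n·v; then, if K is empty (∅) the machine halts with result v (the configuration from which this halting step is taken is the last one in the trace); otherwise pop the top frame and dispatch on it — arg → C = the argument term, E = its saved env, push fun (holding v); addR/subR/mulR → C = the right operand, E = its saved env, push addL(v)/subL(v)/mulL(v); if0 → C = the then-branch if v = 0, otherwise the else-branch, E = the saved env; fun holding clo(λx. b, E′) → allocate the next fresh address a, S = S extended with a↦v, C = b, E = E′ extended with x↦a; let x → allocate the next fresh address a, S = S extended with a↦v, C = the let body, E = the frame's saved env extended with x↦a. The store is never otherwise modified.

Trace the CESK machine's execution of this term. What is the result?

Answer: -44

Machine steps:
t=0: [C=((((λu. u) 0) - 4) * (((λq. q) 5) - (0 - 6))) | E=∅ | S=∅ | K=∅]
t=1: [C=(((λu. u) 0) - 4) | E=∅ | S=∅ | K=[mulR]]
t=2: [C=((λu. u) 0) | E=∅ | S=∅ | K=[subR :: mulR]]
t=3: [C=(λu. u) | E=∅ | S=∅ | K=[arg :: subR :: mulR]]
t=4: [C=0 | E=∅ | S=∅ | K=[fun :: subR :: mulR]]
t=5: [C=u | E={u↦0} | S={0↦0} | K=[subR :: mulR]]
t=6: [C=4 | E=∅ | S={0↦0} | K=[subL(0) :: mulR]]
t=7: [C=(((λq. q) 5) - (0 - 6)) | E=∅ | S={0↦0} | K=[mulL(-4)]]
t=8: [C=((λq. q) 5) | E=∅ | S={0↦0} | K=[subR :: mulL(-4)]]
t=9: [C=(λq. q) | E=∅ | S={0↦0} | K=[arg :: subR :: mulL(-4)]]
t=10: [C=5 | E=∅ | S={0↦0} | K=[fun :: subR :: mulL(-4)]]
t=11: [C=q | E={q↦1} | S={0↦0, 1↦5} | K=[subR :: mulL(-4)]]
t=12: [C=(0 - 6) | E=∅ | S={0↦0, 1↦5} | K=[subL(5) :: mulL(-4)]]
t=13: [C=0 | E=∅ | S={0↦0, 1↦5} | K=[subR :: subL(5) :: mulL(-4)]]
t=14: [C=6 | E=∅ | S={0↦0, 1↦5} | K=[subL(0) :: subL(5) :: mulL(-4)]]
→ final value -44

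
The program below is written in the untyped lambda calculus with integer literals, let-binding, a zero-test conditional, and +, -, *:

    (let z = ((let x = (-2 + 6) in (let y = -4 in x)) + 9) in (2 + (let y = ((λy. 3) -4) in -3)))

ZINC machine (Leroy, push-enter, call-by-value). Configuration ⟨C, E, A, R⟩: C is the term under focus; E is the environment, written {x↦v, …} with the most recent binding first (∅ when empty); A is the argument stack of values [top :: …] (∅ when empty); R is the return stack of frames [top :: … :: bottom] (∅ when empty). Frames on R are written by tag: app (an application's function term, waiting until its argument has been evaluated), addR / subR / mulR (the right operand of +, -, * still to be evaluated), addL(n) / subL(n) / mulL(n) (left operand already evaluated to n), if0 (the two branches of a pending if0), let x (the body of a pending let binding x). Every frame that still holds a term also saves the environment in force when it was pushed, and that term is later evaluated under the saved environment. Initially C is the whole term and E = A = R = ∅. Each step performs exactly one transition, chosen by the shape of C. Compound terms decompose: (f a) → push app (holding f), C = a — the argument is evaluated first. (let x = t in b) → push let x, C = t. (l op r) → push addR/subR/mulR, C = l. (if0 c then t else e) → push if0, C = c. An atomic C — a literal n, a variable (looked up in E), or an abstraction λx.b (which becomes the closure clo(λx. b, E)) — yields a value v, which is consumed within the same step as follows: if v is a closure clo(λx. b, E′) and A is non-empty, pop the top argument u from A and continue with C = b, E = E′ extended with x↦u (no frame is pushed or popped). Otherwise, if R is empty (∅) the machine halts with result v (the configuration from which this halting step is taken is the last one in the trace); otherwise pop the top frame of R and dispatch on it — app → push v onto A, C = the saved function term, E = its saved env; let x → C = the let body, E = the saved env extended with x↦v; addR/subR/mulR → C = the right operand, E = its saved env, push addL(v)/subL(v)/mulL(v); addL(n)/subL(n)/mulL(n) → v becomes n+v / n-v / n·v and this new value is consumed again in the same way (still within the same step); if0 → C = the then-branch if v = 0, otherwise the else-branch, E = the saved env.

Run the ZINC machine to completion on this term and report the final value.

[0] <C=(let z = ((let x = (-2 + 6) in (let y = -4 in x)) + 9) in (2 + (let y = ((λy. 3) -4) in -3))), E=∅, A=∅, R=∅>
[1] <C=((let x = (-2 + 6) in (let y = -4 in x)) + 9), E=∅, A=∅, R=[let z]>
[2] <C=(let x = (-2 + 6) in (let y = -4 in x)), E=∅, A=∅, R=[addR :: let z]>
[3] <C=(-2 + 6), E=∅, A=∅, R=[let x :: addR :: let z]>
[4] <C=-2, E=∅, A=∅, R=[addR :: let x :: addR :: let z]>
[5] <C=6, E=∅, A=∅, R=[addL(-2) :: let x :: addR :: let z]>
[6] <C=(let y = -4 in x), E={x↦4}, A=∅, R=[addR :: let z]>
[7] <C=-4, E={x↦4}, A=∅, R=[let y :: addR :: let z]>
[8] <C=x, E={y↦-4, x↦4}, A=∅, R=[addR :: let z]>
[9] <C=9, E=∅, A=∅, R=[addL(4) :: let z]>
[10] <C=(2 + (let y = ((λy. 3) -4) in -3)), E={z↦13}, A=∅, R=∅>
[11] <C=2, E={z↦13}, A=∅, R=[addR]>
[12] <C=(let y = ((λy. 3) -4) in -3), E={z↦13}, A=∅, R=[addL(2)]>
[13] <C=((λy. 3) -4), E={z↦13}, A=∅, R=[let y :: addL(2)]>
[14] <C=-4, E={z↦13}, A=∅, R=[app :: let y :: addL(2)]>
[15] <C=(λy. 3), E={z↦13}, A=[-4], R=[let y :: addL(2)]>
[16] <C=3, E={y↦-4, z↦13}, A=∅, R=[let y :: addL(2)]>
[17] <C=-3, E={y↦3, z↦13}, A=∅, R=[addL(2)]>
→ final value -1

Answer: -1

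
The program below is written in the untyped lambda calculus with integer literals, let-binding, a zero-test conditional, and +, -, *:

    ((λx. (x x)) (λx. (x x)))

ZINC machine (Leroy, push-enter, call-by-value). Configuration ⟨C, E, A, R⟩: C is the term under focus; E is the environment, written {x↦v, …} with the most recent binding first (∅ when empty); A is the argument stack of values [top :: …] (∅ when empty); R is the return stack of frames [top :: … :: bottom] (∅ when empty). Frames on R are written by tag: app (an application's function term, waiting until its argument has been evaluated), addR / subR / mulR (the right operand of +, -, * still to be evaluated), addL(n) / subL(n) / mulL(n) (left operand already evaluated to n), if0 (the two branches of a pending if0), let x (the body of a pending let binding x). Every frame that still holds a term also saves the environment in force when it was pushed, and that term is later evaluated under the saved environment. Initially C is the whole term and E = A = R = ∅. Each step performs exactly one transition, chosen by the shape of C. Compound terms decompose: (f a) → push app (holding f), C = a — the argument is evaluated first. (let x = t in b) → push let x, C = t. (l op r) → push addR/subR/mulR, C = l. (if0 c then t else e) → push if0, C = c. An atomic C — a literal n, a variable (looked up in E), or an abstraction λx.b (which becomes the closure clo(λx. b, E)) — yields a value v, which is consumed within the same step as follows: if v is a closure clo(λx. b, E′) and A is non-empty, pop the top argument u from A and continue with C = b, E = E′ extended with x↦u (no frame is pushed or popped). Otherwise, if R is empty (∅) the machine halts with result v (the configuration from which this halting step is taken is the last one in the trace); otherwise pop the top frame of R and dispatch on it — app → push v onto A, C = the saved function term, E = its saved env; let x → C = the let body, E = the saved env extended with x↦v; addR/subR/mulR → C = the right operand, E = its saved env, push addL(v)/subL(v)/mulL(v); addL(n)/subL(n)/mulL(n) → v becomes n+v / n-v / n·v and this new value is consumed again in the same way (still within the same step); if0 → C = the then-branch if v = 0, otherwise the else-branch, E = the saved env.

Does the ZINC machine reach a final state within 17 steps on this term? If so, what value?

[0] ⟨C=((λx. (x x)) (λx. (x x))); E=∅; A=∅; R=∅⟩
[1] ⟨C=(λx. (x x)); E=∅; A=∅; R=[app]⟩
[2] ⟨C=(λx. (x x)); E=∅; A=[clo(λx. (x x), ∅)]; R=∅⟩
[3] ⟨C=(x x); E={x↦clo(λx. (x x), ∅)}; A=∅; R=∅⟩
[4] ⟨C=x; E={x↦clo(λx. (x x), ∅)}; A=∅; R=[app]⟩
[5] ⟨C=x; E={x↦clo(λx. (x x), ∅)}; A=[clo(λx. (x x), ∅)]; R=∅⟩
… configuration repeats with period 3 (steps 3–5 recur indefinitely) …

Answer: DIVERGES (no final state within 17 steps)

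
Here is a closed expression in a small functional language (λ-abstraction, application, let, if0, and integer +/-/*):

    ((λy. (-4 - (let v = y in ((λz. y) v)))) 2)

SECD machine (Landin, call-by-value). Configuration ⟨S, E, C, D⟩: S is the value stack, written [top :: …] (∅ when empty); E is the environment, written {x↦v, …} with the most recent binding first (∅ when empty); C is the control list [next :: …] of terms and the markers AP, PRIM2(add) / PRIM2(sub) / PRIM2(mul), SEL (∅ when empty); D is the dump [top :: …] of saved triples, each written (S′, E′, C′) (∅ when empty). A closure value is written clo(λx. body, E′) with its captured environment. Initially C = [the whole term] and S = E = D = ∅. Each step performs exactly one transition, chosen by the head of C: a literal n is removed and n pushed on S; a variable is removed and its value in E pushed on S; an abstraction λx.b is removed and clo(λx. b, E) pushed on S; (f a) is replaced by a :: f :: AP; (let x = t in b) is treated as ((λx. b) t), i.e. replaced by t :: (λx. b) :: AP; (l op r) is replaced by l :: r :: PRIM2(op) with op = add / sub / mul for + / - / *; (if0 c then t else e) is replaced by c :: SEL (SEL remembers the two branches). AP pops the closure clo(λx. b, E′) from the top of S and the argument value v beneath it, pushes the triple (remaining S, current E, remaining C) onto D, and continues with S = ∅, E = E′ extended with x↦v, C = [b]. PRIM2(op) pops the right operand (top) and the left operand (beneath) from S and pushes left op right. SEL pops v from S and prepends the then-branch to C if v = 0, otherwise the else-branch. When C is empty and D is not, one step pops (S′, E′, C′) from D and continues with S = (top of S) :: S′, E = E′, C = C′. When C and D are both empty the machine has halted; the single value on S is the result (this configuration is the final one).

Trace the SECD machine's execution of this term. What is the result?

Answer: -6

Machine steps:
0. <S=∅, E=∅, C=[((λy. (-4 - (let v = y in ((λz. y) v)))) 2)], D=∅>
1. <S=∅, E=∅, C=[2 :: (λy. (-4 - (let v = y in ((λz. y) v)))) :: AP], D=∅>
2. <S=[2], E=∅, C=[(λy. (-4 - (let v = y in ((λz. y) v)))) :: AP], D=∅>
3. <S=[clo(λy. (-4 - (let v = y in ((λz. y) v))), ∅) :: 2], E=∅, C=[AP], D=∅>
4. <S=∅, E={y↦2}, C=[(-4 - (let v = y in ((λz. y) v)))], D=[(∅, ∅, ∅)]>
5. <S=∅, E={y↦2}, C=[-4 :: (let v = y in ((λz. y) v)) :: PRIM2(sub)], D=[(∅, ∅, ∅)]>
6. <S=[-4], E={y↦2}, C=[(let v = y in ((λz. y) v)) :: PRIM2(sub)], D=[(∅, ∅, ∅)]>
7. <S=[-4], E={y↦2}, C=[y :: (λv. ((λz. y) v)) :: AP :: PRIM2(sub)], D=[(∅, ∅, ∅)]>
8. <S=[2 :: -4], E={y↦2}, C=[(λv. ((λz. y) v)) :: AP :: PRIM2(sub)], D=[(∅, ∅, ∅)]>
9. <S=[clo(λv. ((λz. y) v), {y↦2}) :: 2 :: -4], E={y↦2}, C=[AP :: PRIM2(sub)], D=[(∅, ∅, ∅)]>
10. <S=∅, E={v↦2, y↦2}, C=[((λz. y) v)], D=[([-4], {y↦2}, [PRIM2(sub)]) :: (∅, ∅, ∅)]>
11. <S=∅, E={v↦2, y↦2}, C=[v :: (λz. y) :: AP], D=[([-4], {y↦2}, [PRIM2(sub)]) :: (∅, ∅, ∅)]>
12. <S=[2], E={v↦2, y↦2}, C=[(λz. y) :: AP], D=[([-4], {y↦2}, [PRIM2(sub)]) :: (∅, ∅, ∅)]>
13. <S=[clo(λz. y, {v↦2, y↦2}) :: 2], E={v↦2, y↦2}, C=[AP], D=[([-4], {y↦2}, [PRIM2(sub)]) :: (∅, ∅, ∅)]>
14. <S=∅, E={z↦2, v↦2, y↦2}, C=[y], D=[(∅, {v↦2, y↦2}, ∅) :: ([-4], {y↦2}, [PRIM2(sub)]) :: (∅, ∅, ∅)]>
15. <S=[2], E={z↦2, v↦2, y↦2}, C=∅, D=[(∅, {v↦2, y↦2}, ∅) :: ([-4], {y↦2}, [PRIM2(sub)]) :: (∅, ∅, ∅)]>
16. <S=[2], E={v↦2, y↦2}, C=∅, D=[([-4], {y↦2}, [PRIM2(sub)]) :: (∅, ∅, ∅)]>
17. <S=[2 :: -4], E={y↦2}, C=[PRIM2(sub)], D=[(∅, ∅, ∅)]>
18. <S=[-6], E={y↦2}, C=∅, D=[(∅, ∅, ∅)]>
19. <S=[-6], E=∅, C=∅, D=∅>
→ final value -6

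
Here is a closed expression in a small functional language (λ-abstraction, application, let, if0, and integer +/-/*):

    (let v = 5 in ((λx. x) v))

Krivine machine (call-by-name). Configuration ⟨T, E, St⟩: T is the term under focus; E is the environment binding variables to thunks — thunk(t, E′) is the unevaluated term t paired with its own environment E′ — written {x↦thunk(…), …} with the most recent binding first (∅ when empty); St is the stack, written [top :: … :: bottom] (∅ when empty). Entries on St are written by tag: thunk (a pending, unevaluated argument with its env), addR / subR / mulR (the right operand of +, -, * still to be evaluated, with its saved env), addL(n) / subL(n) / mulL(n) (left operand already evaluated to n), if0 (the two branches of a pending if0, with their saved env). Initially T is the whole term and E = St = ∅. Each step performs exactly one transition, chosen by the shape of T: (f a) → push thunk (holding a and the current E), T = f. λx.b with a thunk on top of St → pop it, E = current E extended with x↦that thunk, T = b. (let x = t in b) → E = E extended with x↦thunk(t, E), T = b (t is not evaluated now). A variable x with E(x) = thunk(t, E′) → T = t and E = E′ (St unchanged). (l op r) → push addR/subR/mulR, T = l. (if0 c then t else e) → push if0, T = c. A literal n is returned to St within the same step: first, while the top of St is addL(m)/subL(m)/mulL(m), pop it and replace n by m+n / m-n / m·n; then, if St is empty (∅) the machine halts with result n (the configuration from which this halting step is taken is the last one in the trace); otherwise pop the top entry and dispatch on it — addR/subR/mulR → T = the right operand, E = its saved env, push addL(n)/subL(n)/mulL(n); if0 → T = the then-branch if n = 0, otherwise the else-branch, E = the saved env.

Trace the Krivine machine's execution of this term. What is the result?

0. ⟨T=(let v = 5 in ((λx. x) v)); E=∅; St=∅⟩
1. ⟨T=((λx. x) v); E={v↦thunk(5, ∅)}; St=∅⟩
2. ⟨T=(λx. x); E={v↦thunk(5, ∅)}; St=[thunk]⟩
3. ⟨T=x; E={x↦thunk(v, {v↦thunk(5, ∅)}), v↦thunk(5, ∅)}; St=∅⟩
4. ⟨T=v; E={v↦thunk(5, ∅)}; St=∅⟩
5. ⟨T=5; E=∅; St=∅⟩
→ final value 5

Answer: 5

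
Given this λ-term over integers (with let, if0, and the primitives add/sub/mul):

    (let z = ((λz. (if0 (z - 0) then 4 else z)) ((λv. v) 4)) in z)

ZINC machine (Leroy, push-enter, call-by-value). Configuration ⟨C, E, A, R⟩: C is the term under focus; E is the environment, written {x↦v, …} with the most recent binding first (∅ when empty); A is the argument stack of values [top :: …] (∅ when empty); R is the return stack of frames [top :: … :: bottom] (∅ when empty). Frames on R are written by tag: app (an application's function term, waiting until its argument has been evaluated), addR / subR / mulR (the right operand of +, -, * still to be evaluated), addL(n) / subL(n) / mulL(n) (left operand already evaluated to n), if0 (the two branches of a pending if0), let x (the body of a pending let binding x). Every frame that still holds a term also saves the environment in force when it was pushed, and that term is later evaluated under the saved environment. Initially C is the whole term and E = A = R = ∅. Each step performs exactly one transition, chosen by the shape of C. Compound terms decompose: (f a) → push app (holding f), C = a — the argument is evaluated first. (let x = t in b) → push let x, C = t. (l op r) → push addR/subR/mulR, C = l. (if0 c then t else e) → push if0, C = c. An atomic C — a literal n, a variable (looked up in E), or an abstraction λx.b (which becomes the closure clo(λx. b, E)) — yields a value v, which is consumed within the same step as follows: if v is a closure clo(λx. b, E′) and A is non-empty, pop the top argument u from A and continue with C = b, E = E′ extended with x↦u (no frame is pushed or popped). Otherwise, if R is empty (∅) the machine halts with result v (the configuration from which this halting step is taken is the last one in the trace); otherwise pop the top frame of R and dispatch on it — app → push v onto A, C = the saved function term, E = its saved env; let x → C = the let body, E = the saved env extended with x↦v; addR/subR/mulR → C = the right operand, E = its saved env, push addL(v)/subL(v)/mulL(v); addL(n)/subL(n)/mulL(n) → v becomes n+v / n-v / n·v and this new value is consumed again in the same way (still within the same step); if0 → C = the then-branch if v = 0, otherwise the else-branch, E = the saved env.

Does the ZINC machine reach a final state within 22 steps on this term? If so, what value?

step 0: [C=(let z = ((λz. (if0 (z - 0) then 4 else z)) ((λv. v) 4)) in z) | E=∅ | A=∅ | R=∅]
step 1: [C=((λz. (if0 (z - 0) then 4 else z)) ((λv. v) 4)) | E=∅ | A=∅ | R=[let z]]
step 2: [C=((λv. v) 4) | E=∅ | A=∅ | R=[app :: let z]]
step 3: [C=4 | E=∅ | A=∅ | R=[app :: app :: let z]]
step 4: [C=(λv. v) | E=∅ | A=[4] | R=[app :: let z]]
step 5: [C=v | E={v↦4} | A=∅ | R=[app :: let z]]
step 6: [C=(λz. (if0 (z - 0) then 4 else z)) | E=∅ | A=[4] | R=[let z]]
step 7: [C=(if0 (z - 0) then 4 else z) | E={z↦4} | A=∅ | R=[let z]]
step 8: [C=(z - 0) | E={z↦4} | A=∅ | R=[if0 :: let z]]
step 9: [C=z | E={z↦4} | A=∅ | R=[subR :: if0 :: let z]]
step 10: [C=0 | E={z↦4} | A=∅ | R=[subL(4) :: if0 :: let z]]
step 11: [C=z | E={z↦4} | A=∅ | R=[let z]]
step 12: [C=z | E={z↦4} | A=∅ | R=∅]
→ final value 4

Answer: 4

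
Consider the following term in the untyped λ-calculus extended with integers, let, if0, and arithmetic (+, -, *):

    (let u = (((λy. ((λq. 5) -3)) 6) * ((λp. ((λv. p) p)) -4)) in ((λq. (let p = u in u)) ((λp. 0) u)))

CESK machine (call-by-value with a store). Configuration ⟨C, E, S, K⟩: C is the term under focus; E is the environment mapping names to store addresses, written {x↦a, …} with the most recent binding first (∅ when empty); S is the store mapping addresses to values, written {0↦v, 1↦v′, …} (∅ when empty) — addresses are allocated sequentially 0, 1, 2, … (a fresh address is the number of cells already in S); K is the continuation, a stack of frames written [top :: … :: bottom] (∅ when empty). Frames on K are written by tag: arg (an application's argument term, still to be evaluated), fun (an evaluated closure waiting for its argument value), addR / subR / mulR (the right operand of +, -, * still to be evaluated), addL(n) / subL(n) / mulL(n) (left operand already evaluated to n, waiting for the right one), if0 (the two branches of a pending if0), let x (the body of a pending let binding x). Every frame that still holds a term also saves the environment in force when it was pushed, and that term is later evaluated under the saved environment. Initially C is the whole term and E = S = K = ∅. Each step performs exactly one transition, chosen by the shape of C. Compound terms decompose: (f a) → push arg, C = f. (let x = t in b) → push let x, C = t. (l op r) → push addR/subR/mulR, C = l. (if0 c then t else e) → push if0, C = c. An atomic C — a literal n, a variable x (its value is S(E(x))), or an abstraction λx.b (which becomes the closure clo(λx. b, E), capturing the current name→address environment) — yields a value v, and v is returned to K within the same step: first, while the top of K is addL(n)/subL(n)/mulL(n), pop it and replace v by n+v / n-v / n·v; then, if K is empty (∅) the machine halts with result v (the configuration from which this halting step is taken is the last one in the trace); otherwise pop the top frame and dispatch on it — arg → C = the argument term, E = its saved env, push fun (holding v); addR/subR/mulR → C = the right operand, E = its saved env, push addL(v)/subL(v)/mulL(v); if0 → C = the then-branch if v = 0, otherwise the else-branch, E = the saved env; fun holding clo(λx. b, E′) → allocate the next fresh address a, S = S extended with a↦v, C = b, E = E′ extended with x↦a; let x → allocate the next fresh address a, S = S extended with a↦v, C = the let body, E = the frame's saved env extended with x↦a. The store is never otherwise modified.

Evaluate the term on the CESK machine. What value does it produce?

Answer: -20

Execution trace:
t=0: ⟨C=(let u = (((λy. ((λq. 5) -3)) 6) * ((λp. ((λv. p) p)) -4)) in ((λq. (let p = u in u)) ((λp. 0) u))); E=∅; S=∅; K=∅⟩
t=1: ⟨C=(((λy. ((λq. 5) -3)) 6) * ((λp. ((λv. p) p)) -4)); E=∅; S=∅; K=[let u]⟩
t=2: ⟨C=((λy. ((λq. 5) -3)) 6); E=∅; S=∅; K=[mulR :: let u]⟩
t=3: ⟨C=(λy. ((λq. 5) -3)); E=∅; S=∅; K=[arg :: mulR :: let u]⟩
t=4: ⟨C=6; E=∅; S=∅; K=[fun :: mulR :: let u]⟩
t=5: ⟨C=((λq. 5) -3); E={y↦0}; S={0↦6}; K=[mulR :: let u]⟩
t=6: ⟨C=(λq. 5); E={y↦0}; S={0↦6}; K=[arg :: mulR :: let u]⟩
t=7: ⟨C=-3; E={y↦0}; S={0↦6}; K=[fun :: mulR :: let u]⟩
t=8: ⟨C=5; E={q↦1, y↦0}; S={0↦6, 1↦-3}; K=[mulR :: let u]⟩
t=9: ⟨C=((λp. ((λv. p) p)) -4); E=∅; S={0↦6, 1↦-3}; K=[mulL(5) :: let u]⟩
t=10: ⟨C=(λp. ((λv. p) p)); E=∅; S={0↦6, 1↦-3}; K=[arg :: mulL(5) :: let u]⟩
t=11: ⟨C=-4; E=∅; S={0↦6, 1↦-3}; K=[fun :: mulL(5) :: let u]⟩
t=12: ⟨C=((λv. p) p); E={p↦2}; S={0↦6, 1↦-3, 2↦-4}; K=[mulL(5) :: let u]⟩
t=13: ⟨C=(λv. p); E={p↦2}; S={0↦6, 1↦-3, 2↦-4}; K=[arg :: mulL(5) :: let u]⟩
t=14: ⟨C=p; E={p↦2}; S={0↦6, 1↦-3, 2↦-4}; K=[fun :: mulL(5) :: let u]⟩
t=15: ⟨C=p; E={v↦3, p↦2}; S={0↦6, 1↦-3, 2↦-4, 3↦-4}; K=[mulL(5) :: let u]⟩
t=16: ⟨C=((λq. (let p = u in u)) ((λp. 0) u)); E={u↦4}; S={0↦6, 1↦-3, 2↦-4, 3↦-4, 4↦-20}; K=∅⟩
t=17: ⟨C=(λq. (let p = u in u)); E={u↦4}; S={0↦6, 1↦-3, 2↦-4, 3↦-4, 4↦-20}; K=[arg]⟩
t=18: ⟨C=((λp. 0) u); E={u↦4}; S={0↦6, 1↦-3, 2↦-4, 3↦-4, 4↦-20}; K=[fun]⟩
t=19: ⟨C=(λp. 0); E={u↦4}; S={0↦6, 1↦-3, 2↦-4, 3↦-4, 4↦-20}; K=[arg :: fun]⟩
t=20: ⟨C=u; E={u↦4}; S={0↦6, 1↦-3, 2↦-4, 3↦-4, 4↦-20}; K=[fun :: fun]⟩
t=21: ⟨C=0; E={p↦5, u↦4}; S={0↦6, 1↦-3, 2↦-4, 3↦-4, 4↦-20, 5↦-20}; K=[fun]⟩
t=22: ⟨C=(let p = u in u); E={q↦6, u↦4}; S={0↦6, 1↦-3, 2↦-4, 3↦-4, 4↦-20, 5↦-20, 6↦0}; K=∅⟩
t=23: ⟨C=u; E={q↦6, u↦4}; S={0↦6, 1↦-3, 2↦-4, 3↦-4, 4↦-20, 5↦-20, 6↦0}; K=[let p]⟩
t=24: ⟨C=u; E={p↦7, q↦6, u↦4}; S={0↦6, 1↦-3, 2↦-4, 3↦-4, 4↦-20, 5↦-20, 6↦0, 7↦-20}; K=∅⟩
→ final value -20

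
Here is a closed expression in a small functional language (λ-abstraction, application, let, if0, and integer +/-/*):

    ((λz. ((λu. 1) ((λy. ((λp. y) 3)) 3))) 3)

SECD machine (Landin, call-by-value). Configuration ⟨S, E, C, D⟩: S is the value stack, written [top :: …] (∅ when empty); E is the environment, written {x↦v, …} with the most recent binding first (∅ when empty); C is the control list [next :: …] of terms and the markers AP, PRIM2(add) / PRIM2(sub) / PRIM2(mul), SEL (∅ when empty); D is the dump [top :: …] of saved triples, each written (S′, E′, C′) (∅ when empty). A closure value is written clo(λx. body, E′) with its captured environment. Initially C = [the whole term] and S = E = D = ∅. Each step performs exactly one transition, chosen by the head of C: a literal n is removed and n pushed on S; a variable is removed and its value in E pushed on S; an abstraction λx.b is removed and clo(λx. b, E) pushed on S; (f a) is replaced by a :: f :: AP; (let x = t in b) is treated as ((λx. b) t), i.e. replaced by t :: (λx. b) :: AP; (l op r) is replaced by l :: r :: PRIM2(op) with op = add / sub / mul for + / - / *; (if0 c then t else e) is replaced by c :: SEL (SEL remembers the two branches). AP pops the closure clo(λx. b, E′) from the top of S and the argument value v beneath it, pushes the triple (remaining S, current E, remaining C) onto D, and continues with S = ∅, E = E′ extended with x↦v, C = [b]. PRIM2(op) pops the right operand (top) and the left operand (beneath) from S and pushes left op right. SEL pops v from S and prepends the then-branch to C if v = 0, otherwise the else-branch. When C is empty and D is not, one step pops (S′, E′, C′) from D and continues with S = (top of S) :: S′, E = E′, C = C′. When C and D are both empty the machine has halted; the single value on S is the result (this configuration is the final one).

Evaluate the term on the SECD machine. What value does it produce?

Answer: 1

Execution trace:
0. [S=∅ | E=∅ | C=[((λz. ((λu. 1) ((λy. ((λp. y) 3)) 3))) 3)] | D=∅]
1. [S=∅ | E=∅ | C=[3 :: (λz. ((λu. 1) ((λy. ((λp. y) 3)) 3))) :: AP] | D=∅]
2. [S=[3] | E=∅ | C=[(λz. ((λu. 1) ((λy. ((λp. y) 3)) 3))) :: AP] | D=∅]
3. [S=[clo(λz. ((λu. 1) ((λy. ((λp. y) 3)) 3)), ∅) :: 3] | E=∅ | C=[AP] | D=∅]
4. [S=∅ | E={z↦3} | C=[((λu. 1) ((λy. ((λp. y) 3)) 3))] | D=[(∅, ∅, ∅)]]
5. [S=∅ | E={z↦3} | C=[((λy. ((λp. y) 3)) 3) :: (λu. 1) :: AP] | D=[(∅, ∅, ∅)]]
6. [S=∅ | E={z↦3} | C=[3 :: (λy. ((λp. y) 3)) :: AP :: (λu. 1) :: AP] | D=[(∅, ∅, ∅)]]
7. [S=[3] | E={z↦3} | C=[(λy. ((λp. y) 3)) :: AP :: (λu. 1) :: AP] | D=[(∅, ∅, ∅)]]
8. [S=[clo(λy. ((λp. y) 3), {z↦3}) :: 3] | E={z↦3} | C=[AP :: (λu. 1) :: AP] | D=[(∅, ∅, ∅)]]
9. [S=∅ | E={y↦3, z↦3} | C=[((λp. y) 3)] | D=[(∅, {z↦3}, [(λu. 1) :: AP]) :: (∅, ∅, ∅)]]
10. [S=∅ | E={y↦3, z↦3} | C=[3 :: (λp. y) :: AP] | D=[(∅, {z↦3}, [(λu. 1) :: AP]) :: (∅, ∅, ∅)]]
11. [S=[3] | E={y↦3, z↦3} | C=[(λp. y) :: AP] | D=[(∅, {z↦3}, [(λu. 1) :: AP]) :: (∅, ∅, ∅)]]
12. [S=[clo(λp. y, {y↦3, z↦3}) :: 3] | E={y↦3, z↦3} | C=[AP] | D=[(∅, {z↦3}, [(λu. 1) :: AP]) :: (∅, ∅, ∅)]]
13. [S=∅ | E={p↦3, y↦3, z↦3} | C=[y] | D=[(∅, {y↦3, z↦3}, ∅) :: (∅, {z↦3}, [(λu. 1) :: AP]) :: (∅, ∅, ∅)]]
14. [S=[3] | E={p↦3, y↦3, z↦3} | C=∅ | D=[(∅, {y↦3, z↦3}, ∅) :: (∅, {z↦3}, [(λu. 1) :: AP]) :: (∅, ∅, ∅)]]
15. [S=[3] | E={y↦3, z↦3} | C=∅ | D=[(∅, {z↦3}, [(λu. 1) :: AP]) :: (∅, ∅, ∅)]]
16. [S=[3] | E={z↦3} | C=[(λu. 1) :: AP] | D=[(∅, ∅, ∅)]]
17. [S=[clo(λu. 1, {z↦3}) :: 3] | E={z↦3} | C=[AP] | D=[(∅, ∅, ∅)]]
18. [S=∅ | E={u↦3, z↦3} | C=[1] | D=[(∅, {z↦3}, ∅) :: (∅, ∅, ∅)]]
19. [S=[1] | E={u↦3, z↦3} | C=∅ | D=[(∅, {z↦3}, ∅) :: (∅, ∅, ∅)]]
20. [S=[1] | E={z↦3} | C=∅ | D=[(∅, ∅, ∅)]]
21. [S=[1] | E=∅ | C=∅ | D=∅]
→ final value 1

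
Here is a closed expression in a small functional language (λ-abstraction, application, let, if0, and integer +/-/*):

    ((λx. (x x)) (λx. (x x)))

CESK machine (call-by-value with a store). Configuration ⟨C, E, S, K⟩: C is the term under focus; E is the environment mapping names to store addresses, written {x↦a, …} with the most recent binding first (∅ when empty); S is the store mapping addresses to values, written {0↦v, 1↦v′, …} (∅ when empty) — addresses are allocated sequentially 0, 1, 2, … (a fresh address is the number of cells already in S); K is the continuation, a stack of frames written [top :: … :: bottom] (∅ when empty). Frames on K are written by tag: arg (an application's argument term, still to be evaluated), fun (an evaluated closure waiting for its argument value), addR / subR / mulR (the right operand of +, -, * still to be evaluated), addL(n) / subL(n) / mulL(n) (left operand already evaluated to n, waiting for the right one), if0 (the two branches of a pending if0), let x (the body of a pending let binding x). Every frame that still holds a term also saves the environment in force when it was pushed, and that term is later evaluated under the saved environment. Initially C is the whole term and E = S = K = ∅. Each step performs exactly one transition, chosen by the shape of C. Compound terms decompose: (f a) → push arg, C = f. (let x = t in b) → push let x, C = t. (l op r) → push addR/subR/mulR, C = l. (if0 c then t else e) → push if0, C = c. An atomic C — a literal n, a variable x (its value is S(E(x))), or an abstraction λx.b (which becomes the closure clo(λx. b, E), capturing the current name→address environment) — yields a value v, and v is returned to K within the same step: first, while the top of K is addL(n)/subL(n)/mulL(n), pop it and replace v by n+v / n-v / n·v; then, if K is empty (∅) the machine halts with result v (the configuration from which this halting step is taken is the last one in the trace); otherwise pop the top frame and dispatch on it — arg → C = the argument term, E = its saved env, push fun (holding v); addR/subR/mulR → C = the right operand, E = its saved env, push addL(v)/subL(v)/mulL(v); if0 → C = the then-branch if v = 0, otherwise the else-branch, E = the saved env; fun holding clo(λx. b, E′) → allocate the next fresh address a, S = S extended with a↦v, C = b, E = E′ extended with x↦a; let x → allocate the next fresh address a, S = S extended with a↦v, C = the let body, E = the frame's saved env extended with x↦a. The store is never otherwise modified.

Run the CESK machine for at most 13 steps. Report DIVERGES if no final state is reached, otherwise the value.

[0] <C=((λx. (x x)) (λx. (x x))), E=∅, S=∅, K=∅>
[1] <C=(λx. (x x)), E=∅, S=∅, K=[arg]>
[2] <C=(λx. (x x)), E=∅, S=∅, K=[fun]>
[3] <C=(x x), E={x↦0}, S={0↦clo(λx. (x x), ∅)}, K=∅>
[4] <C=x, E={x↦0}, S={0↦clo(λx. (x x), ∅)}, K=[arg]>
[5] <C=x, E={x↦0}, S={0↦clo(λx. (x x), ∅)}, K=[fun]>
[6] <C=(x x), E={x↦1}, S={0↦clo(λx. (x x), ∅), 1↦clo(λx. (x x), ∅)}, K=∅>
[7] <C=x, E={x↦1}, S={0↦clo(λx. (x x), ∅), 1↦clo(λx. (x x), ∅)}, K=[arg]>
[8] <C=x, E={x↦1}, S={0↦clo(λx. (x x), ∅), 1↦clo(λx. (x x), ∅)}, K=[fun]>
[9] <C=(x x), E={x↦2}, S={0↦clo(λx. (x x), ∅), 1↦clo(λx. (x x), ∅), 2↦clo(λx. (x x), ∅)}, K=∅>
[10] <C=x, E={x↦2}, S={0↦clo(λx. (x x), ∅), 1↦clo(λx. (x x), ∅), 2↦clo(λx. (x x), ∅)}, K=[arg]>
[11] <C=x, E={x↦2}, S={0↦clo(λx. (x x), ∅), 1↦clo(λx. (x x), ∅), 2↦clo(λx. (x x), ∅)}, K=[fun]>
[12] <C=(x x), E={x↦3}, S={0↦clo(λx. (x x), ∅), 1↦clo(λx. (x x), ∅), 2↦clo(λx. (x x), ∅), 3↦clo(λx. (x x), ∅)}, K=∅>
[13] <C=x, E={x↦3}, S={0↦clo(λx. (x x), ∅), 1↦clo(λx. (x x), ∅), 2↦clo(λx. (x x), ∅), 3↦clo(λx. (x x), ∅)}, K=[arg]>
→ 13 transitions taken and the configuration is still not final: no result within 13 steps

Answer: DIVERGES (no final state within 13 steps)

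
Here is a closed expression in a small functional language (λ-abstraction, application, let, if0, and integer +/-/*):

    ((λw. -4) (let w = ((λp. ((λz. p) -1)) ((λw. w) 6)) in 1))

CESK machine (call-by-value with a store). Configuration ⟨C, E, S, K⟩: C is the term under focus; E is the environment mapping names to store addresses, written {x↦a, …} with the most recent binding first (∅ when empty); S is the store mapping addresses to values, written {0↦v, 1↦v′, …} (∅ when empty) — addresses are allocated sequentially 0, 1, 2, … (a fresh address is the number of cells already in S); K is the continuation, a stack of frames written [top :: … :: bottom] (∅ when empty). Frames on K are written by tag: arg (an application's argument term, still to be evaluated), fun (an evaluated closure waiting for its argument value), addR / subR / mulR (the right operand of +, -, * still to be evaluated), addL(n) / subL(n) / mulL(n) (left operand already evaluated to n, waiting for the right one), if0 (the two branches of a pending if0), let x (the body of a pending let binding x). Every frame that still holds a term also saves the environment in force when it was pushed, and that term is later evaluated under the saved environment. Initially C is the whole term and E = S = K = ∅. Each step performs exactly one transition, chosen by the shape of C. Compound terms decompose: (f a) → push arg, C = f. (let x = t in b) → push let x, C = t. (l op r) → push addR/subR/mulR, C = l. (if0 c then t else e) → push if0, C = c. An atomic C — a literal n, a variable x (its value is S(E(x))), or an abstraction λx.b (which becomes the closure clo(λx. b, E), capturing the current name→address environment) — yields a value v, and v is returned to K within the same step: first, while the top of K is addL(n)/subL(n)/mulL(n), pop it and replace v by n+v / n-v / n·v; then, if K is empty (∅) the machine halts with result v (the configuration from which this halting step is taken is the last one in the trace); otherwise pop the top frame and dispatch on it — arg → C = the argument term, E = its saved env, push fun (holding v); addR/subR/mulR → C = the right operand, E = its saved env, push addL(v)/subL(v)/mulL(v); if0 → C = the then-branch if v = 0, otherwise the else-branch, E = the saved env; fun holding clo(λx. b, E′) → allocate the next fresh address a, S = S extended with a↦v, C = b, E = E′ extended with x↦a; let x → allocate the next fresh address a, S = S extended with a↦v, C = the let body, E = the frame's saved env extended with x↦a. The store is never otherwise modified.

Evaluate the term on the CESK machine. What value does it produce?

Answer: -4

Derivation:
[0] <C=((λw. -4) (let w = ((λp. ((λz. p) -1)) ((λw. w) 6)) in 1)), E=∅, S=∅, K=∅>
[1] <C=(λw. -4), E=∅, S=∅, K=[arg]>
[2] <C=(let w = ((λp. ((λz. p) -1)) ((λw. w) 6)) in 1), E=∅, S=∅, K=[fun]>
[3] <C=((λp. ((λz. p) -1)) ((λw. w) 6)), E=∅, S=∅, K=[let w :: fun]>
[4] <C=(λp. ((λz. p) -1)), E=∅, S=∅, K=[arg :: let w :: fun]>
[5] <C=((λw. w) 6), E=∅, S=∅, K=[fun :: let w :: fun]>
[6] <C=(λw. w), E=∅, S=∅, K=[arg :: fun :: let w :: fun]>
[7] <C=6, E=∅, S=∅, K=[fun :: fun :: let w :: fun]>
[8] <C=w, E={w↦0}, S={0↦6}, K=[fun :: let w :: fun]>
[9] <C=((λz. p) -1), E={p↦1}, S={0↦6, 1↦6}, K=[let w :: fun]>
[10] <C=(λz. p), E={p↦1}, S={0↦6, 1↦6}, K=[arg :: let w :: fun]>
[11] <C=-1, E={p↦1}, S={0↦6, 1↦6}, K=[fun :: let w :: fun]>
[12] <C=p, E={z↦2, p↦1}, S={0↦6, 1↦6, 2↦-1}, K=[let w :: fun]>
[13] <C=1, E={w↦3}, S={0↦6, 1↦6, 2↦-1, 3↦6}, K=[fun]>
[14] <C=-4, E={w↦4}, S={0↦6, 1↦6, 2↦-1, 3↦6, 4↦1}, K=∅>
→ final value -4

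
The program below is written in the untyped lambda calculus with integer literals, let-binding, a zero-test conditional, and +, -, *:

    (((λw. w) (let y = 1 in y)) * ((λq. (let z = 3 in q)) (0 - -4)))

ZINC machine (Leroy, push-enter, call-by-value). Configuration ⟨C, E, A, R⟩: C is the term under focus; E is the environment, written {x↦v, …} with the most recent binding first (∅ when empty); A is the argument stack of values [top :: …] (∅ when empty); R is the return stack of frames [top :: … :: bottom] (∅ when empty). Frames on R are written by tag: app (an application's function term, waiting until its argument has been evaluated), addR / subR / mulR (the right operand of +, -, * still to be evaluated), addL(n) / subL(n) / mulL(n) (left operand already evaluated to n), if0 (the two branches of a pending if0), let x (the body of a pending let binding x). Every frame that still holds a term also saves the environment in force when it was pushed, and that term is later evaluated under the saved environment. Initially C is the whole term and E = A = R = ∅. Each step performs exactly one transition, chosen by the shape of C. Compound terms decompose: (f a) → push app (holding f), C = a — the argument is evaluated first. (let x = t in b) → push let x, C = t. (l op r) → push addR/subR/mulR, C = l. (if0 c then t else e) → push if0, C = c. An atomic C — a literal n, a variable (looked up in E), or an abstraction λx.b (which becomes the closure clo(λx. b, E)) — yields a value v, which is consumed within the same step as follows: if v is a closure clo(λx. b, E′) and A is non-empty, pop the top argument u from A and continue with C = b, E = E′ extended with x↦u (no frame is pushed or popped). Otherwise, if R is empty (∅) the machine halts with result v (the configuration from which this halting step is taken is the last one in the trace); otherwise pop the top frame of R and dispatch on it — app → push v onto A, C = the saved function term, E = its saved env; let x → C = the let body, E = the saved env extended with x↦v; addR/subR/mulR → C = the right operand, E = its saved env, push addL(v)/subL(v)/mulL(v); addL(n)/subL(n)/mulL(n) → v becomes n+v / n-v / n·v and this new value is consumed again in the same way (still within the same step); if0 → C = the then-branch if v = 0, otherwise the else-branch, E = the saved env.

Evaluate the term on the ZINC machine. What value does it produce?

[0] ⟨C=(((λw. w) (let y = 1 in y)) * ((λq. (let z = 3 in q)) (0 - -4))); E=∅; A=∅; R=∅⟩
[1] ⟨C=((λw. w) (let y = 1 in y)); E=∅; A=∅; R=[mulR]⟩
[2] ⟨C=(let y = 1 in y); E=∅; A=∅; R=[app :: mulR]⟩
[3] ⟨C=1; E=∅; A=∅; R=[let y :: app :: mulR]⟩
[4] ⟨C=y; E={y↦1}; A=∅; R=[app :: mulR]⟩
[5] ⟨C=(λw. w); E=∅; A=[1]; R=[mulR]⟩
[6] ⟨C=w; E={w↦1}; A=∅; R=[mulR]⟩
[7] ⟨C=((λq. (let z = 3 in q)) (0 - -4)); E=∅; A=∅; R=[mulL(1)]⟩
[8] ⟨C=(0 - -4); E=∅; A=∅; R=[app :: mulL(1)]⟩
[9] ⟨C=0; E=∅; A=∅; R=[subR :: app :: mulL(1)]⟩
[10] ⟨C=-4; E=∅; A=∅; R=[subL(0) :: app :: mulL(1)]⟩
[11] ⟨C=(λq. (let z = 3 in q)); E=∅; A=[4]; R=[mulL(1)]⟩
[12] ⟨C=(let z = 3 in q); E={q↦4}; A=∅; R=[mulL(1)]⟩
[13] ⟨C=3; E={q↦4}; A=∅; R=[let z :: mulL(1)]⟩
[14] ⟨C=q; E={z↦3, q↦4}; A=∅; R=[mulL(1)]⟩
→ final value 4

Answer: 4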